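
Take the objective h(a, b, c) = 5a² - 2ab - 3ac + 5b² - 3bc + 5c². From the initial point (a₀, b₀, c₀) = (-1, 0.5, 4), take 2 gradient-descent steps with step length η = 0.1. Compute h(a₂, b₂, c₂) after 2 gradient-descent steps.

1.8992

∇h = (10a - 2b - 3c, -2a + 10b - 3c, -3a - 3b + 10c)
(a₁, b₁, c₁) = (-1, 0.5, 4) − 0.1·(-23, -5, 41.5) = (1.3, 1, -0.15)
(a₂, b₂, c₂) = (1.3, 1, -0.15) − 0.1·(11.45, 7.85, -8.4) = (0.155, 0.215, 0.69)
h(0.155, 0.215, 0.69) = 1.8992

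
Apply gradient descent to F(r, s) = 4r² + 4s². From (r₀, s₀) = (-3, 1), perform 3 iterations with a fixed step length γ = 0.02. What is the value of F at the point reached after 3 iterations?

∇F = (8r, 8s)
(r₁, s₁) = (-3, 1) − 0.02·(-24, 8) = (-2.52, 0.84)
(r₂, s₂) = (-2.52, 0.84) − 0.02·(-20.16, 6.72) = (-2.1168, 0.7056)
(r₃, s₃) = (-2.1168, 0.7056) − 0.02·(-16.9344, 5.6448) = (-1.778112, 0.592704)
F(-1.778112, 0.592704) = 14.05192126464

14.05192126464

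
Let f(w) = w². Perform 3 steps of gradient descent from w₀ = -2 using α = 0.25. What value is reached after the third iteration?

f′(w) = 2w
w₁ = -2 − 0.25·(-4) = -1
w₂ = -1 − 0.25·(-2) = -0.5
w₃ = -0.5 − 0.25·(-1) = -0.25

-0.25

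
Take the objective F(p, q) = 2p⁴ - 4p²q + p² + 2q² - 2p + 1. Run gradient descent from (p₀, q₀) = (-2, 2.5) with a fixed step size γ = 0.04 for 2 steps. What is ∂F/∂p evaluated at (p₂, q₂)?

4.964121649152

∇F = (8p³ - 8pq + 2p - 2, -4p² + 4q)
Step 1: at (-2, 2.5), ∇F = (-30, -6) → (-2, 2.5) − 0.04·(-30, -6) = (-0.8, 2.74)
Step 2: at (-0.8, 2.74), ∇F = (9.84, 8.4) → (-0.8, 2.74) − 0.04·(9.84, 8.4) = (-1.1936, 2.404)
∂F/∂p at (-1.1936, 2.404) = 4.964121649152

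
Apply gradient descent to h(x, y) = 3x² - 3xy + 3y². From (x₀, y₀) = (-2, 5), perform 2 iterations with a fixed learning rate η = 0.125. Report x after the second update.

∇h = (6x - 3y, -3x + 6y)
Step 1: at (-2, 5), ∇h = (-27, 36) → (-2, 5) − 0.125·(-27, 36) = (1.375, 0.5)
Step 2: at (1.375, 0.5), ∇h = (6.75, -1.125) → (1.375, 0.5) − 0.125·(6.75, -1.125) = (0.53125, 0.640625)
x = 0.53125

0.53125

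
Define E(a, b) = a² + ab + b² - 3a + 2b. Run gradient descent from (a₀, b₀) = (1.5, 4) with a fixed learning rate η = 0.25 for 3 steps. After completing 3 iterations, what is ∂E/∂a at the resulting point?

∇E = (2a + b - 3, a + 2b + 2)
(a₁, b₁) = (1.5, 4) − 0.25·(4, 11.5) = (0.5, 1.125)
(a₂, b₂) = (0.5, 1.125) − 0.25·(-0.875, 4.75) = (0.71875, -0.0625)
(a₃, b₃) = (0.71875, -0.0625) − 0.25·(-1.625, 2.59375) = (1.125, -0.7109375)
∂E/∂a at (1.125, -0.7109375) = -1.4609375

-1.4609375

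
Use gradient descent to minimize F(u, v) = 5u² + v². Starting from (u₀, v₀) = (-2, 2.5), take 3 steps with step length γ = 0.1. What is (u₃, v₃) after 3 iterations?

(0, 1.28)

∇F = (10u, 2v)
(u₁, v₁) = (-2, 2.5) − 0.1·(-20, 5) = (0, 2)
(u₂, v₂) = (0, 2) − 0.1·(0, 4) = (0, 1.6)
(u₃, v₃) = (0, 1.6) − 0.1·(0, 3.2) = (0, 1.28)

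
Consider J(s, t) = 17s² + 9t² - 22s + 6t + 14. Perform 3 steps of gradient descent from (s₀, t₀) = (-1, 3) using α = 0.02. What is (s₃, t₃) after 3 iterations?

(0.593088, 0.54048)

∇J = (34s - 22, 18t + 6)
Step 1: at (-1, 3), ∇J = (-56, 60) → (-1, 3) − 0.02·(-56, 60) = (0.12, 1.8)
Step 2: at (0.12, 1.8), ∇J = (-17.92, 38.4) → (0.12, 1.8) − 0.02·(-17.92, 38.4) = (0.4784, 1.032)
Step 3: at (0.4784, 1.032), ∇J = (-5.7344, 24.576) → (0.4784, 1.032) − 0.02·(-5.7344, 24.576) = (0.593088, 0.54048)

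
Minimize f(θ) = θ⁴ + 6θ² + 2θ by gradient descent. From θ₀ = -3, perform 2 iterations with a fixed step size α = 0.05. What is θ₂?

f′(θ) = 4θ³ + 12θ + 2
Step 1: f′(-3) = -142; θ₁ = -3 − 0.05·(-142) = 4.1
Step 2: f′(4.1) = 326.884; θ₂ = 4.1 − 0.05·326.884 = -12.2442

-12.2442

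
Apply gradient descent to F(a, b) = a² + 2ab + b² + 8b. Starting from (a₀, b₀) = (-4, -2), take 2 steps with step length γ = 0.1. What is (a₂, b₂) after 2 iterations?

(-1.92, -1.52)

∇F = (2a + 2b, 2a + 2b + 8)
(a₁, b₁) = (-4, -2) − 0.1·(-12, -4) = (-2.8, -1.6)
(a₂, b₂) = (-2.8, -1.6) − 0.1·(-8.8, -0.8) = (-1.92, -1.52)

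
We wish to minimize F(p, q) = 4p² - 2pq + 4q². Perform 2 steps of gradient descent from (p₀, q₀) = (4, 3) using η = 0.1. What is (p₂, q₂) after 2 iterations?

(0.56, 0.56)

∇F = (8p - 2q, -2p + 8q)
Step 1: at (4, 3), ∇F = (26, 16) → (4, 3) − 0.1·(26, 16) = (1.4, 1.4)
Step 2: at (1.4, 1.4), ∇F = (8.4, 8.4) → (1.4, 1.4) − 0.1·(8.4, 8.4) = (0.56, 0.56)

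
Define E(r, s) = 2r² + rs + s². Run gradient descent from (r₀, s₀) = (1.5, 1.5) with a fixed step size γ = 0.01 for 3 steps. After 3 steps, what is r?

1.2851955

∇E = (4r + s, r + 2s)
(r₁, s₁) = (1.5, 1.5) − 0.01·(7.5, 4.5) = (1.425, 1.455)
(r₂, s₂) = (1.425, 1.455) − 0.01·(7.155, 4.335) = (1.35345, 1.41165)
(r₃, s₃) = (1.35345, 1.41165) − 0.01·(6.82545, 4.17675) = (1.2851955, 1.3698825)
r = 1.2851955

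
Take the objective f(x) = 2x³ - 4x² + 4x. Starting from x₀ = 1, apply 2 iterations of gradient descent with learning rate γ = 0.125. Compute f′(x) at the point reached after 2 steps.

f′(x) = 6x² - 8x + 4
x₁ = 1 − 0.125·2 = 0.75
x₂ = 0.75 − 0.125·1.375 = 0.578125
f′(x) at (0.578125) = 1.38037109375

1.38037109375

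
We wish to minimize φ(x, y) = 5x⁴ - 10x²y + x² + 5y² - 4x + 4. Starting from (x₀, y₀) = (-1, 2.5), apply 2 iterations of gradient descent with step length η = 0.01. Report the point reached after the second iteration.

∇φ = (20x³ - 20xy + 2x - 4, -10x² + 10y)
(x₁, y₁) = (-1, 2.5) − 0.01·(24, 15) = (-1.24, 2.35)
(x₂, y₂) = (-1.24, 2.35) − 0.01·(13.66752, 8.124) = (-1.3766752, 2.26876)

(-1.3766752, 2.26876)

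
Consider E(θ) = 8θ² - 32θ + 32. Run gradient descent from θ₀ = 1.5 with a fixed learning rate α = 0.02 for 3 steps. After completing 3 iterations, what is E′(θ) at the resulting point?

E′(θ) = 16θ - 32
Step 1: E′(1.5) = -8; θ₁ = 1.5 − 0.02·(-8) = 1.66
Step 2: E′(1.66) = -5.44; θ₂ = 1.66 − 0.02·(-5.44) = 1.7688
Step 3: E′(1.7688) = -3.6992; θ₃ = 1.7688 − 0.02·(-3.6992) = 1.842784
E′(θ) at (1.842784) = -2.515456

-2.515456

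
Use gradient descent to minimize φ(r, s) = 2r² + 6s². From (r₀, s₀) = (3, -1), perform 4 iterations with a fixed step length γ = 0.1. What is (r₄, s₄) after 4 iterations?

(0.3888, -0.0016)

∇φ = (4r, 12s)
(r₁, s₁) = (3, -1) − 0.1·(12, -12) = (1.8, 0.2)
(r₂, s₂) = (1.8, 0.2) − 0.1·(7.2, 2.4) = (1.08, -0.04)
(r₃, s₃) = (1.08, -0.04) − 0.1·(4.32, -0.48) = (0.648, 0.008)
(r₄, s₄) = (0.648, 0.008) − 0.1·(2.592, 0.096) = (0.3888, -0.0016)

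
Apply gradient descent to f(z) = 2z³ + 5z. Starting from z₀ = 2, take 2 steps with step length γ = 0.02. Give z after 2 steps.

f′(z) = 6z² + 5
Step 1: f′(2) = 29; z₁ = 2 − 0.02·29 = 1.42
Step 2: f′(1.42) = 17.0984; z₂ = 1.42 − 0.02·17.0984 = 1.078032

1.078032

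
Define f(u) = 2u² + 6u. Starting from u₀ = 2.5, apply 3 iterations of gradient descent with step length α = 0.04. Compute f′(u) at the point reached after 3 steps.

9.483264

f′(u) = 4u + 6
u₁ = 2.5 − 0.04·16 = 1.86
u₂ = 1.86 − 0.04·13.44 = 1.3224
u₃ = 1.3224 − 0.04·11.2896 = 0.870816
f′(u) at (0.870816) = 9.483264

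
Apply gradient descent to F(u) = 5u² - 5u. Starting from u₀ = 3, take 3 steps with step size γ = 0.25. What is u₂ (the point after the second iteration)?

6.125

F′(u) = 10u - 5
u₁ = 3 − 0.25·25 = -3.25
u₂ = -3.25 − 0.25·(-37.5) = 6.125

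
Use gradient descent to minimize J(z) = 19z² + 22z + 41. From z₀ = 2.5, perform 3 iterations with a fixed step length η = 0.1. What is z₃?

J′(z) = 38z + 22
z₁ = 2.5 − 0.1·117 = -9.2
z₂ = -9.2 − 0.1·(-327.6) = 23.56
z₃ = 23.56 − 0.1·917.28 = -68.168

-68.168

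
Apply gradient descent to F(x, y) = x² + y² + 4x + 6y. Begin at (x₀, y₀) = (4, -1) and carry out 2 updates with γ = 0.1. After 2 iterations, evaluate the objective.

3.384

∇F = (2x + 4, 2y + 6)
(x₁, y₁) = (4, -1) − 0.1·(12, 4) = (2.8, -1.4)
(x₂, y₂) = (2.8, -1.4) − 0.1·(9.6, 3.2) = (1.84, -1.72)
F(1.84, -1.72) = 3.384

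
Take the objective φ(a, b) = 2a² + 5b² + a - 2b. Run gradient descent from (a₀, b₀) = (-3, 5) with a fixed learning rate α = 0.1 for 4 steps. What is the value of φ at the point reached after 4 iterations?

∇φ = (4a + 1, 10b - 2)
Step 1: at (-3, 5), ∇φ = (-11, 48) → (-3, 5) − 0.1·(-11, 48) = (-1.9, 0.2)
Step 2: at (-1.9, 0.2), ∇φ = (-6.6, 0) → (-1.9, 0.2) − 0.1·(-6.6, 0) = (-1.24, 0.2)
Step 3: at (-1.24, 0.2), ∇φ = (-3.96, 0) → (-1.24, 0.2) − 0.1·(-3.96, 0) = (-0.844, 0.2)
Step 4: at (-0.844, 0.2), ∇φ = (-2.376, 0) → (-0.844, 0.2) − 0.1·(-2.376, 0) = (-0.6064, 0.2)
φ(-0.6064, 0.2) = -0.07095808

-0.07095808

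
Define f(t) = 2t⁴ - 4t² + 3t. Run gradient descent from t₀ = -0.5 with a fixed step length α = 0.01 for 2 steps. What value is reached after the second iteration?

f′(t) = 8t³ - 8t + 3
Step 1: f′(-0.5) = 6; t₁ = -0.5 − 0.01·6 = -0.56
Step 2: f′(-0.56) = 6.075072; t₂ = -0.56 − 0.01·6.075072 = -0.62075072

-0.62075072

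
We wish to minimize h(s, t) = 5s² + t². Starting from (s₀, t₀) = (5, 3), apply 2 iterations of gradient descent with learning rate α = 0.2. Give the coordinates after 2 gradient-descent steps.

∇h = (10s, 2t)
Step 1: at (5, 3), ∇h = (50, 6) → (5, 3) − 0.2·(50, 6) = (-5, 1.8)
Step 2: at (-5, 1.8), ∇h = (-50, 3.6) → (-5, 1.8) − 0.2·(-50, 3.6) = (5, 1.08)

(5, 1.08)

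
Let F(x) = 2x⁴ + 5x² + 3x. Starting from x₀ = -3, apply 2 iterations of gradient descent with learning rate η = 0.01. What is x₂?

F′(x) = 8x³ + 10x + 3
x₁ = -3 − 0.01·(-243) = -0.57
x₂ = -0.57 − 0.01·(-4.181544) = -0.52818456

-0.52818456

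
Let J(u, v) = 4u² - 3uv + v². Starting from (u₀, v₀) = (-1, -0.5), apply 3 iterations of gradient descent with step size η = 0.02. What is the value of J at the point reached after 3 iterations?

∇J = (8u - 3v, -3u + 2v)
(u₁, v₁) = (-1, -0.5) − 0.02·(-6.5, 2) = (-0.87, -0.54)
(u₂, v₂) = (-0.87, -0.54) − 0.02·(-5.34, 1.53) = (-0.7632, -0.5706)
(u₃, v₃) = (-0.7632, -0.5706) − 0.02·(-4.3938, 1.1484) = (-0.675324, -0.593568)
J(-0.675324, -0.593568) = 0.974020842432

0.974020842432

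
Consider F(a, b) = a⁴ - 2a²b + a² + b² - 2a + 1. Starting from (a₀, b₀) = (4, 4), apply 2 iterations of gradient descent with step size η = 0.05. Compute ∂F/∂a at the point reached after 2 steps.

104195.003996110368

∇F = (4a³ - 4ab + 2a - 2, -2a² + 2b)
(a₁, b₁) = (4, 4) − 0.05·(198, -24) = (-5.9, 5.2)
(a₂, b₂) = (-5.9, 5.2) − 0.05·(-712.596, -59.22) = (29.7298, 8.161)
∂F/∂a at (29.7298, 8.161) = 104195.003996110368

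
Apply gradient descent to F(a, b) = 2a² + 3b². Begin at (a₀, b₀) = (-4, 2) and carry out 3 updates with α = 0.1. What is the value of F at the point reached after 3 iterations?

1.542144

∇F = (4a, 6b)
Step 1: at (-4, 2), ∇F = (-16, 12) → (-4, 2) − 0.1·(-16, 12) = (-2.4, 0.8)
Step 2: at (-2.4, 0.8), ∇F = (-9.6, 4.8) → (-2.4, 0.8) − 0.1·(-9.6, 4.8) = (-1.44, 0.32)
Step 3: at (-1.44, 0.32), ∇F = (-5.76, 1.92) → (-1.44, 0.32) − 0.1·(-5.76, 1.92) = (-0.864, 0.128)
F(-0.864, 0.128) = 1.542144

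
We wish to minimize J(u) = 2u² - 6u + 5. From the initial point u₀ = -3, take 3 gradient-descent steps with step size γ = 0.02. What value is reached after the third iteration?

J′(u) = 4u - 6
u₁ = -3 − 0.02·(-18) = -2.64
u₂ = -2.64 − 0.02·(-16.56) = -2.3088
u₃ = -2.3088 − 0.02·(-15.2352) = -2.004096

-2.004096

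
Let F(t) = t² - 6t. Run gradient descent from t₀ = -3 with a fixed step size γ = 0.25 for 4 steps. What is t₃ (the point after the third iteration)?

F′(t) = 2t - 6
t₁ = -3 − 0.25·(-12) = 0
t₂ = 0 − 0.25·(-6) = 1.5
t₃ = 1.5 − 0.25·(-3) = 2.25

2.25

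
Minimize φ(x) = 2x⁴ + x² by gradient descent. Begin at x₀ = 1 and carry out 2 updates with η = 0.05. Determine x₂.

φ′(x) = 8x³ + 2x
x₁ = 1 − 0.05·10 = 0.5
x₂ = 0.5 − 0.05·2 = 0.4

0.4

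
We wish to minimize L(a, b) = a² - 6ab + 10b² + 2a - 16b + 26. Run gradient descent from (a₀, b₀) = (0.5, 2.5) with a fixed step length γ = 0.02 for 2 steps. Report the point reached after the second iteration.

(0.896, 1.5368)

∇L = (2a - 6b + 2, -6a + 20b - 16)
(a₁, b₁) = (0.5, 2.5) − 0.02·(-12, 31) = (0.74, 1.88)
(a₂, b₂) = (0.74, 1.88) − 0.02·(-7.8, 17.16) = (0.896, 1.5368)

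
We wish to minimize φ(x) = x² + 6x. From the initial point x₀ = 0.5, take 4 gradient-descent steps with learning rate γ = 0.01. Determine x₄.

0.22828856

φ′(x) = 2x + 6
x₁ = 0.5 − 0.01·7 = 0.43
x₂ = 0.43 − 0.01·6.86 = 0.3614
x₃ = 0.3614 − 0.01·6.7228 = 0.294172
x₄ = 0.294172 − 0.01·6.588344 = 0.22828856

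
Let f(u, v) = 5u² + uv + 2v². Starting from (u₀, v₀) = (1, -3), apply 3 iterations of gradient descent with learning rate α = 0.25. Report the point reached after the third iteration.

(-1.828125, -0.296875)

∇f = (10u + v, u + 4v)
Step 1: at (1, -3), ∇f = (7, -11) → (1, -3) − 0.25·(7, -11) = (-0.75, -0.25)
Step 2: at (-0.75, -0.25), ∇f = (-7.75, -1.75) → (-0.75, -0.25) − 0.25·(-7.75, -1.75) = (1.1875, 0.1875)
Step 3: at (1.1875, 0.1875), ∇f = (12.0625, 1.9375) → (1.1875, 0.1875) − 0.25·(12.0625, 1.9375) = (-1.828125, -0.296875)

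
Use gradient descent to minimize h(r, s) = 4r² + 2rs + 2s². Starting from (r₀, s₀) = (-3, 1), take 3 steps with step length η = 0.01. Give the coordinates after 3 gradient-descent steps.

(-2.392456, 1.044968)

∇h = (8r + 2s, 2r + 4s)
(r₁, s₁) = (-3, 1) − 0.01·(-22, -2) = (-2.78, 1.02)
(r₂, s₂) = (-2.78, 1.02) − 0.01·(-20.2, -1.48) = (-2.578, 1.0348)
(r₃, s₃) = (-2.578, 1.0348) − 0.01·(-18.5544, -1.0168) = (-2.392456, 1.044968)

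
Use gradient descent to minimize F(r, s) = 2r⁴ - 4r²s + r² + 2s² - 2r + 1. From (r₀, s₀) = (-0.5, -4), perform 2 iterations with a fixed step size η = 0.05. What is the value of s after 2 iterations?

∇F = (8r³ - 8rs + 2r - 2, -4r² + 4s)
(r₁, s₁) = (-0.5, -4) − 0.05·(-20, -17) = (0.5, -3.15)
(r₂, s₂) = (0.5, -3.15) − 0.05·(12.6, -13.6) = (-0.13, -2.47)
s = -2.47

-2.47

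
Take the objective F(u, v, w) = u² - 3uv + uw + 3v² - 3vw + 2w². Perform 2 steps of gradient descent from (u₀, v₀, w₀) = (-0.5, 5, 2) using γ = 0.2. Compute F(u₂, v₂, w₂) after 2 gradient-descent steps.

28.9108

∇F = (2u - 3v + w, -3u + 6v - 3w, u - 3v + 4w)
(u₁, v₁, w₁) = (-0.5, 5, 2) − 0.2·(-14, 25.5, -7.5) = (2.3, -0.1, 3.5)
(u₂, v₂, w₂) = (2.3, -0.1, 3.5) − 0.2·(8.4, -18, 16.6) = (0.62, 3.5, 0.18)
F(0.62, 3.5, 0.18) = 28.9108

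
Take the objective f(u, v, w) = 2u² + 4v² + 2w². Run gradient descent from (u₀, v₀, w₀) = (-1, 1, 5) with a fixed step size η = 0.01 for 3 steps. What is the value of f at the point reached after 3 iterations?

∇f = (4u, 8v, 4w)
(u₁, v₁, w₁) = (-1, 1, 5) − 0.01·(-4, 8, 20) = (-0.96, 0.92, 4.8)
(u₂, v₂, w₂) = (-0.96, 0.92, 4.8) − 0.01·(-3.84, 7.36, 19.2) = (-0.9216, 0.8464, 4.608)
(u₃, v₃, w₃) = (-0.9216, 0.8464, 4.608) − 0.01·(-3.6864, 6.7712, 18.432) = (-0.884736, 0.778688, 4.42368)
f(-0.884736, 0.778688, 4.42368) = 43.128825069568

43.128825069568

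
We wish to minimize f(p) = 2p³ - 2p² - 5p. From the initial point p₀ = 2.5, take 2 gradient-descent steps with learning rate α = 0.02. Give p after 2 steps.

f′(p) = 6p² - 4p - 5
Step 1: f′(2.5) = 22.5; p₁ = 2.5 − 0.02·22.5 = 2.05
Step 2: f′(2.05) = 12.015; p₂ = 2.05 − 0.02·12.015 = 1.8097

1.8097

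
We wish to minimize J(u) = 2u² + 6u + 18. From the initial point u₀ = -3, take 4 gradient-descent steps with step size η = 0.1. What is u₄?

J′(u) = 4u + 6
Step 1: J′(-3) = -6; u₁ = -3 − 0.1·(-6) = -2.4
Step 2: J′(-2.4) = -3.6; u₂ = -2.4 − 0.1·(-3.6) = -2.04
Step 3: J′(-2.04) = -2.16; u₃ = -2.04 − 0.1·(-2.16) = -1.824
Step 4: J′(-1.824) = -1.296; u₄ = -1.824 − 0.1·(-1.296) = -1.6944

-1.6944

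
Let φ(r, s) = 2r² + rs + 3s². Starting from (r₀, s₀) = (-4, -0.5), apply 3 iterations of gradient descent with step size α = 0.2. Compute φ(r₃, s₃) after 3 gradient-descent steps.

0.017792

∇φ = (4r + s, r + 6s)
Step 1: at (-4, -0.5), ∇φ = (-16.5, -7) → (-4, -0.5) − 0.2·(-16.5, -7) = (-0.7, 0.9)
Step 2: at (-0.7, 0.9), ∇φ = (-1.9, 4.7) → (-0.7, 0.9) − 0.2·(-1.9, 4.7) = (-0.32, -0.04)
Step 3: at (-0.32, -0.04), ∇φ = (-1.32, -0.56) → (-0.32, -0.04) − 0.2·(-1.32, -0.56) = (-0.056, 0.072)
φ(-0.056, 0.072) = 0.017792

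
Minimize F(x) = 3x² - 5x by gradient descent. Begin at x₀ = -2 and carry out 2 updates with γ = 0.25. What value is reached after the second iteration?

0.125

F′(x) = 6x - 5
Step 1: F′(-2) = -17; x₁ = -2 − 0.25·(-17) = 2.25
Step 2: F′(2.25) = 8.5; x₂ = 2.25 − 0.25·8.5 = 0.125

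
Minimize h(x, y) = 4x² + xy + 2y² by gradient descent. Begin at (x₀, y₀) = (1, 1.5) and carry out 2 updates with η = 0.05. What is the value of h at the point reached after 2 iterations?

2.09294375

∇h = (8x + y, x + 4y)
(x₁, y₁) = (1, 1.5) − 0.05·(9.5, 7) = (0.525, 1.15)
(x₂, y₂) = (0.525, 1.15) − 0.05·(5.35, 5.125) = (0.2575, 0.89375)
h(0.2575, 0.89375) = 2.09294375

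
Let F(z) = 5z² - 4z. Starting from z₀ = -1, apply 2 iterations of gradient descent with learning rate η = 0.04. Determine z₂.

-0.104

F′(z) = 10z - 4
Step 1: F′(-1) = -14; z₁ = -1 − 0.04·(-14) = -0.44
Step 2: F′(-0.44) = -8.4; z₂ = -0.44 − 0.04·(-8.4) = -0.104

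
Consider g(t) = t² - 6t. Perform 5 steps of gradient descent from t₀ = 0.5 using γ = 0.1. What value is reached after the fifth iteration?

2.1808

g′(t) = 2t - 6
t₁ = 0.5 − 0.1·(-5) = 1
t₂ = 1 − 0.1·(-4) = 1.4
t₃ = 1.4 − 0.1·(-3.2) = 1.72
t₄ = 1.72 − 0.1·(-2.56) = 1.976
t₅ = 1.976 − 0.1·(-2.048) = 2.1808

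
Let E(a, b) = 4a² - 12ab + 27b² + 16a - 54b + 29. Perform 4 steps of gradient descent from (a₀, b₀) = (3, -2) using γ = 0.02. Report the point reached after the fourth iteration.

∇E = (8a - 12b + 16, -12a + 54b - 54)
Step 1: at (3, -2), ∇E = (64, -198) → (3, -2) − 0.02·(64, -198) = (1.72, 1.96)
Step 2: at (1.72, 1.96), ∇E = (6.24, 31.2) → (1.72, 1.96) − 0.02·(6.24, 31.2) = (1.5952, 1.336)
Step 3: at (1.5952, 1.336), ∇E = (12.7296, -0.9984) → (1.5952, 1.336) − 0.02·(12.7296, -0.9984) = (1.340608, 1.355968)
Step 4: at (1.340608, 1.355968), ∇E = (10.453248, 3.134976) → (1.340608, 1.355968) − 0.02·(10.453248, 3.134976) = (1.13154304, 1.29326848)

(1.13154304, 1.29326848)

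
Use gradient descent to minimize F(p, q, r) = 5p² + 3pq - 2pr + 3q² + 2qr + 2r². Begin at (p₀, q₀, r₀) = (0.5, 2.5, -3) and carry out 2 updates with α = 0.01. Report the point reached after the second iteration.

(0.15325, 2.30025, -2.8448)

∇F = (10p + 3q - 2r, 3p + 6q + 2r, -2p + 2q + 4r)
(p₁, q₁, r₁) = (0.5, 2.5, -3) − 0.01·(18.5, 10.5, -8) = (0.315, 2.395, -2.92)
(p₂, q₂, r₂) = (0.315, 2.395, -2.92) − 0.01·(16.175, 9.475, -7.52) = (0.15325, 2.30025, -2.8448)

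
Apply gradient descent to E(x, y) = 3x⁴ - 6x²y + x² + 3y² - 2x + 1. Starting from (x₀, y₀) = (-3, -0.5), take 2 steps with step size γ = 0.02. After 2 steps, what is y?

2.4832

∇E = (12x³ - 12xy + 2x - 2, -6x² + 6y)
Step 1: at (-3, -0.5), ∇E = (-350, -57) → (-3, -0.5) − 0.02·(-350, -57) = (4, 0.64)
Step 2: at (4, 0.64), ∇E = (743.28, -92.16) → (4, 0.64) − 0.02·(743.28, -92.16) = (-10.8656, 2.4832)
y = 2.4832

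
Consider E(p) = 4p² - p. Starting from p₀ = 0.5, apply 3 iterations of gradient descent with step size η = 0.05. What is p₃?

E′(p) = 8p - 1
p₁ = 0.5 − 0.05·3 = 0.35
p₂ = 0.35 − 0.05·1.8 = 0.26
p₃ = 0.26 − 0.05·1.08 = 0.206

0.206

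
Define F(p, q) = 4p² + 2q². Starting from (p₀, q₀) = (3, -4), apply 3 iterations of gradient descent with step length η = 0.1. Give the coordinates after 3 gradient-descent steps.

∇F = (8p, 4q)
(p₁, q₁) = (3, -4) − 0.1·(24, -16) = (0.6, -2.4)
(p₂, q₂) = (0.6, -2.4) − 0.1·(4.8, -9.6) = (0.12, -1.44)
(p₃, q₃) = (0.12, -1.44) − 0.1·(0.96, -5.76) = (0.024, -0.864)

(0.024, -0.864)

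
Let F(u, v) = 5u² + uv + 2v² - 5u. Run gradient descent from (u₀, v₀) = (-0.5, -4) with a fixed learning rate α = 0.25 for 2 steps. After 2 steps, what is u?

∇F = (10u + v - 5, u + 4v)
(u₁, v₁) = (-0.5, -4) − 0.25·(-14, -16.5) = (3, 0.125)
(u₂, v₂) = (3, 0.125) − 0.25·(25.125, 3.5) = (-3.28125, -0.75)
u = -3.28125

-3.28125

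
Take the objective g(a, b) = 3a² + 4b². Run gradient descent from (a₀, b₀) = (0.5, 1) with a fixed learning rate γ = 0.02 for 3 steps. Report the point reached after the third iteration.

∇g = (6a, 8b)
Step 1: at (0.5, 1), ∇g = (3, 8) → (0.5, 1) − 0.02·(3, 8) = (0.44, 0.84)
Step 2: at (0.44, 0.84), ∇g = (2.64, 6.72) → (0.44, 0.84) − 0.02·(2.64, 6.72) = (0.3872, 0.7056)
Step 3: at (0.3872, 0.7056), ∇g = (2.3232, 5.6448) → (0.3872, 0.7056) − 0.02·(2.3232, 5.6448) = (0.340736, 0.592704)

(0.340736, 0.592704)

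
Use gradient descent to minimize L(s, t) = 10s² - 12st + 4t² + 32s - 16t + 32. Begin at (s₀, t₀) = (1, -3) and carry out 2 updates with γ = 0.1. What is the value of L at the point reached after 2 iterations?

1755.2672

∇L = (20s - 12t + 32, -12s + 8t - 16)
(s₁, t₁) = (1, -3) − 0.1·(88, -52) = (-7.8, 2.2)
(s₂, t₂) = (-7.8, 2.2) − 0.1·(-150.4, 95.2) = (7.24, -7.32)
L(7.24, -7.32) = 1755.2672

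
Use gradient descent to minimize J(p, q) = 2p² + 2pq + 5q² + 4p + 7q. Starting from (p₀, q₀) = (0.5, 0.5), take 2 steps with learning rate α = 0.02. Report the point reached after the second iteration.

∇J = (4p + 2q + 4, 2p + 10q + 7)
Step 1: at (0.5, 0.5), ∇J = (7, 13) → (0.5, 0.5) − 0.02·(7, 13) = (0.36, 0.24)
Step 2: at (0.36, 0.24), ∇J = (5.92, 10.12) → (0.36, 0.24) − 0.02·(5.92, 10.12) = (0.2416, 0.0376)

(0.2416, 0.0376)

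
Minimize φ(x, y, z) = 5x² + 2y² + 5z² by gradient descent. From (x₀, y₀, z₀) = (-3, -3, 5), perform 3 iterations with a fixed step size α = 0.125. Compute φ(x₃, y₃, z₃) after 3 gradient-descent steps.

∇φ = (10x, 4y, 10z)
Step 1: at (-3, -3, 5), ∇φ = (-30, -12, 50) → (-3, -3, 5) − 0.125·(-30, -12, 50) = (0.75, -1.5, -1.25)
Step 2: at (0.75, -1.5, -1.25), ∇φ = (7.5, -6, -12.5) → (0.75, -1.5, -1.25) − 0.125·(7.5, -6, -12.5) = (-0.1875, -0.75, 0.3125)
Step 3: at (-0.1875, -0.75, 0.3125), ∇φ = (-1.875, -3, 3.125) → (-0.1875, -0.75, 0.3125) − 0.125·(-1.875, -3, 3.125) = (0.046875, -0.375, -0.078125)
φ(0.046875, -0.375, -0.078125) = 0.32275390625

0.32275390625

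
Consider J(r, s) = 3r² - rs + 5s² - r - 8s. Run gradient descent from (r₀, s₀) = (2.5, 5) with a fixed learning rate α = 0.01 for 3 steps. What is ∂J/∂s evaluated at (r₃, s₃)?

∇J = (6r - s - 1, -r + 10s - 8)
Step 1: at (2.5, 5), ∇J = (9, 39.5) → (2.5, 5) − 0.01·(9, 39.5) = (2.41, 4.605)
Step 2: at (2.41, 4.605), ∇J = (8.855, 35.64) → (2.41, 4.605) − 0.01·(8.855, 35.64) = (2.32145, 4.2486)
Step 3: at (2.32145, 4.2486), ∇J = (8.6801, 32.16455) → (2.32145, 4.2486) − 0.01·(8.6801, 32.16455) = (2.234649, 3.9269545)
∂J/∂s at (2.234649, 3.9269545) = 29.034896

29.034896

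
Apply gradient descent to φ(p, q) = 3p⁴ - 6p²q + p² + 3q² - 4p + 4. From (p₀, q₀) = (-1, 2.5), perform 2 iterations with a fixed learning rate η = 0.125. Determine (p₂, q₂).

(16.90625, 5.03125)

∇φ = (12p³ - 12pq + 2p - 4, -6p² + 6q)
(p₁, q₁) = (-1, 2.5) − 0.125·(12, 9) = (-2.5, 1.375)
(p₂, q₂) = (-2.5, 1.375) − 0.125·(-155.25, -29.25) = (16.90625, 5.03125)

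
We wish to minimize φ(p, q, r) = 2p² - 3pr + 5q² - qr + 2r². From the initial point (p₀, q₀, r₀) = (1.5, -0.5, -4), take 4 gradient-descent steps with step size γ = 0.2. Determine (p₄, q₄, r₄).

∇φ = (4p - 3r, 10q - r, -3p - q + 4r)
(p₁, q₁, r₁) = (1.5, -0.5, -4) − 0.2·(18, -1, -20) = (-2.1, -0.3, 0)
(p₂, q₂, r₂) = (-2.1, -0.3, 0) − 0.2·(-8.4, -3, 6.6) = (-0.42, 0.3, -1.32)
(p₃, q₃, r₃) = (-0.42, 0.3, -1.32) − 0.2·(2.28, 4.32, -4.32) = (-0.876, -0.564, -0.456)
(p₄, q₄, r₄) = (-0.876, -0.564, -0.456) − 0.2·(-2.136, -5.184, 1.368) = (-0.4488, 0.4728, -0.7296)

(-0.4488, 0.4728, -0.7296)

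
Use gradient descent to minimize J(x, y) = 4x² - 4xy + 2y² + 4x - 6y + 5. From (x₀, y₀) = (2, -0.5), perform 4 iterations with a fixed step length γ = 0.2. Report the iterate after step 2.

(2.8, -0.18)

∇J = (8x - 4y + 4, -4x + 4y - 6)
Step 1: at (2, -0.5), ∇J = (22, -16) → (2, -0.5) − 0.2·(22, -16) = (-2.4, 2.7)
Step 2: at (-2.4, 2.7), ∇J = (-26, 14.4) → (-2.4, 2.7) − 0.2·(-26, 14.4) = (2.8, -0.18)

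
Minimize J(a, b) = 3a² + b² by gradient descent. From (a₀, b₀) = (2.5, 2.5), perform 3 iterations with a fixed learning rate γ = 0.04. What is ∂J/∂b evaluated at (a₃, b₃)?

∇J = (6a, 2b)
Step 1: at (2.5, 2.5), ∇J = (15, 5) → (2.5, 2.5) − 0.04·(15, 5) = (1.9, 2.3)
Step 2: at (1.9, 2.3), ∇J = (11.4, 4.6) → (1.9, 2.3) − 0.04·(11.4, 4.6) = (1.444, 2.116)
Step 3: at (1.444, 2.116), ∇J = (8.664, 4.232) → (1.444, 2.116) − 0.04·(8.664, 4.232) = (1.09744, 1.94672)
∂J/∂b at (1.09744, 1.94672) = 3.89344

3.89344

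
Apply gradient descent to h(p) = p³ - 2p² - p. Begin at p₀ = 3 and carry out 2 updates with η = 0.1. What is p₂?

h′(p) = 3p² - 4p - 1
p₁ = 3 − 0.1·14 = 1.6
p₂ = 1.6 − 0.1·0.28 = 1.572

1.572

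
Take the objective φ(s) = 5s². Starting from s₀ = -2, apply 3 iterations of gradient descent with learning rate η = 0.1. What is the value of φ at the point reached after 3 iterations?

φ′(s) = 10s
Step 1: φ′(-2) = -20; s₁ = -2 − 0.1·(-20) = 0
Step 2: φ′(0) = 0; s₂ = 0 − 0.1·0 = 0
Step 3: φ′(0) = 0; s₃ = 0 − 0.1·0 = 0
φ(0) = 0

0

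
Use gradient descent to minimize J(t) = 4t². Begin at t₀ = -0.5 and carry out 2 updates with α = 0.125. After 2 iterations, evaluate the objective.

J′(t) = 8t
Step 1: J′(-0.5) = -4; t₁ = -0.5 − 0.125·(-4) = 0
Step 2: J′(0) = 0; t₂ = 0 − 0.125·0 = 0
J(0) = 0

0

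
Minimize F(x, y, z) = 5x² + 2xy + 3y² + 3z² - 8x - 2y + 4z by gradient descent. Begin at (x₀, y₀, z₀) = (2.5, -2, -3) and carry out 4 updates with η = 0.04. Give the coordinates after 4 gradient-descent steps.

∇F = (10x + 2y - 8, 2x + 6y - 2, 6z + 4)
Step 1: at (2.5, -2, -3), ∇F = (13, -9, -14) → (2.5, -2, -3) − 0.04·(13, -9, -14) = (1.98, -1.64, -2.44)
Step 2: at (1.98, -1.64, -2.44), ∇F = (8.52, -7.88, -10.64) → (1.98, -1.64, -2.44) − 0.04·(8.52, -7.88, -10.64) = (1.6392, -1.3248, -2.0144)
Step 3: at (1.6392, -1.3248, -2.0144), ∇F = (5.7424, -6.6704, -8.0864) → (1.6392, -1.3248, -2.0144) − 0.04·(5.7424, -6.6704, -8.0864) = (1.409504, -1.057984, -1.690944)
Step 4: at (1.409504, -1.057984, -1.690944), ∇F = (3.979072, -5.528896, -6.145664) → (1.409504, -1.057984, -1.690944) − 0.04·(3.979072, -5.528896, -6.145664) = (1.25034112, -0.83682816, -1.44511744)

(1.25034112, -0.83682816, -1.44511744)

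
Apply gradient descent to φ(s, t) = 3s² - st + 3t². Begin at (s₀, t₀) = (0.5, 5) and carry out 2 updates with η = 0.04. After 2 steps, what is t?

∇φ = (6s - t, -s + 6t)
(s₁, t₁) = (0.5, 5) − 0.04·(-2, 29.5) = (0.58, 3.82)
(s₂, t₂) = (0.58, 3.82) − 0.04·(-0.34, 22.34) = (0.5936, 2.9264)
t = 2.9264

2.9264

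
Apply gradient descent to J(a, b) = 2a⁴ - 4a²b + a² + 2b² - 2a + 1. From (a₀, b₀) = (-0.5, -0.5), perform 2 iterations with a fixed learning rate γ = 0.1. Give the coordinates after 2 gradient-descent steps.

∇J = (8a³ - 8ab + 2a - 2, -4a² + 4b)
Step 1: at (-0.5, -0.5), ∇J = (-6, -3) → (-0.5, -0.5) − 0.1·(-6, -3) = (0.1, -0.2)
Step 2: at (0.1, -0.2), ∇J = (-1.632, -0.84) → (0.1, -0.2) − 0.1·(-1.632, -0.84) = (0.2632, -0.116)

(0.2632, -0.116)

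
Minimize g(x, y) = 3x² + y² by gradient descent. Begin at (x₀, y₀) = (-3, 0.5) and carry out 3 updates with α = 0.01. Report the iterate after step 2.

∇g = (6x, 2y)
Step 1: at (-3, 0.5), ∇g = (-18, 1) → (-3, 0.5) − 0.01·(-18, 1) = (-2.82, 0.49)
Step 2: at (-2.82, 0.49), ∇g = (-16.92, 0.98) → (-2.82, 0.49) − 0.01·(-16.92, 0.98) = (-2.6508, 0.4802)

(-2.6508, 0.4802)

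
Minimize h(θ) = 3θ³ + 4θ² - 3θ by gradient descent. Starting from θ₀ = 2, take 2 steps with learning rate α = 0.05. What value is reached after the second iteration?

h′(θ) = 9θ² + 8θ - 3
Step 1: h′(2) = 49; θ₁ = 2 − 0.05·49 = -0.45
Step 2: h′(-0.45) = -4.7775; θ₂ = -0.45 − 0.05·(-4.7775) = -0.211125

-0.211125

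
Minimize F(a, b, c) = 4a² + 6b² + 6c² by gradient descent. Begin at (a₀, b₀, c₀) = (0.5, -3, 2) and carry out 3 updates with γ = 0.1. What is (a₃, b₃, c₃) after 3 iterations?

∇F = (8a, 12b, 12c)
Step 1: at (0.5, -3, 2), ∇F = (4, -36, 24) → (0.5, -3, 2) − 0.1·(4, -36, 24) = (0.1, 0.6, -0.4)
Step 2: at (0.1, 0.6, -0.4), ∇F = (0.8, 7.2, -4.8) → (0.1, 0.6, -0.4) − 0.1·(0.8, 7.2, -4.8) = (0.02, -0.12, 0.08)
Step 3: at (0.02, -0.12, 0.08), ∇F = (0.16, -1.44, 0.96) → (0.02, -0.12, 0.08) − 0.1·(0.16, -1.44, 0.96) = (0.004, 0.024, -0.016)

(0.004, 0.024, -0.016)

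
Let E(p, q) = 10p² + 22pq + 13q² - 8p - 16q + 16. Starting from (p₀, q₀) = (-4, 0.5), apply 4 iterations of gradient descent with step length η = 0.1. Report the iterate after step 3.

(73, 89.484)

∇E = (20p + 22q - 8, 22p + 26q - 16)
Step 1: at (-4, 0.5), ∇E = (-77, -91) → (-4, 0.5) − 0.1·(-77, -91) = (3.7, 9.6)
Step 2: at (3.7, 9.6), ∇E = (277.2, 315) → (3.7, 9.6) − 0.1·(277.2, 315) = (-24.02, -21.9)
Step 3: at (-24.02, -21.9), ∇E = (-970.2, -1113.84) → (-24.02, -21.9) − 0.1·(-970.2, -1113.84) = (73, 89.484)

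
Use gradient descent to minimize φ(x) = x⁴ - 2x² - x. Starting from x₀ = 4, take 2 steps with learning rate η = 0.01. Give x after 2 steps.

1.51746876

φ′(x) = 4x³ - 4x - 1
x₁ = 4 − 0.01·239 = 1.61
x₂ = 1.61 − 0.01·9.253124 = 1.51746876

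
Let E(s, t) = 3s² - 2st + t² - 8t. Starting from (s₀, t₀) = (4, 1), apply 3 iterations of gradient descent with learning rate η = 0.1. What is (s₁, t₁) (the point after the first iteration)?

(1.8, 2.4)

∇E = (6s - 2t, -2s + 2t - 8)
Step 1: at (4, 1), ∇E = (22, -14) → (4, 1) − 0.1·(22, -14) = (1.8, 2.4)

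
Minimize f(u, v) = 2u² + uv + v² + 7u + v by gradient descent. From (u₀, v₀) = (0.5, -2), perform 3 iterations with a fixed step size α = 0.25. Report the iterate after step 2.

∇f = (4u + v + 7, u + 2v + 1)
Step 1: at (0.5, -2), ∇f = (7, -2.5) → (0.5, -2) − 0.25·(7, -2.5) = (-1.25, -1.375)
Step 2: at (-1.25, -1.375), ∇f = (0.625, -3) → (-1.25, -1.375) − 0.25·(0.625, -3) = (-1.40625, -0.625)

(-1.40625, -0.625)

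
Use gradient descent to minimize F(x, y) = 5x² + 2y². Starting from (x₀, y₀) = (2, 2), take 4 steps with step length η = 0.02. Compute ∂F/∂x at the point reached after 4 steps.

∇F = (10x, 4y)
(x₁, y₁) = (2, 2) − 0.02·(20, 8) = (1.6, 1.84)
(x₂, y₂) = (1.6, 1.84) − 0.02·(16, 7.36) = (1.28, 1.6928)
(x₃, y₃) = (1.28, 1.6928) − 0.02·(12.8, 6.7712) = (1.024, 1.557376)
(x₄, y₄) = (1.024, 1.557376) − 0.02·(10.24, 6.229504) = (0.8192, 1.43278592)
∂F/∂x at (0.8192, 1.43278592) = 8.192

8.192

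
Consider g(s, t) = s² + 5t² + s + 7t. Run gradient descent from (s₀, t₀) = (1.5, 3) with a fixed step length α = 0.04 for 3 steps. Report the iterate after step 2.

(1.1928, 0.632)

∇g = (2s + 1, 10t + 7)
(s₁, t₁) = (1.5, 3) − 0.04·(4, 37) = (1.34, 1.52)
(s₂, t₂) = (1.34, 1.52) − 0.04·(3.68, 22.2) = (1.1928, 0.632)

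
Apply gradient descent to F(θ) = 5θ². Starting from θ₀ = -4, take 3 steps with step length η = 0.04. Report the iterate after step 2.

F′(θ) = 10θ
θ₁ = -4 − 0.04·(-40) = -2.4
θ₂ = -2.4 − 0.04·(-24) = -1.44

-1.44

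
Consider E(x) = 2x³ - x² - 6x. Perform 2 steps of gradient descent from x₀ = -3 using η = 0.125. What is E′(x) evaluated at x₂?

41229.32958984375

E′(x) = 6x² - 2x - 6
Step 1: E′(-3) = 54; x₁ = -3 − 0.125·54 = -9.75
Step 2: E′(-9.75) = 583.875; x₂ = -9.75 − 0.125·583.875 = -82.734375
E′(x) at (-82.734375) = 41229.32958984375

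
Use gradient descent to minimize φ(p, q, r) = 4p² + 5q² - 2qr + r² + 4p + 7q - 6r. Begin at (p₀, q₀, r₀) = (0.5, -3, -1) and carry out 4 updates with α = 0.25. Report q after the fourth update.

∇φ = (8p + 4, 10q - 2r + 7, -2q + 2r - 6)
(p₁, q₁, r₁) = (0.5, -3, -1) − 0.25·(8, -21, -2) = (-1.5, 2.25, -0.5)
(p₂, q₂, r₂) = (-1.5, 2.25, -0.5) − 0.25·(-8, 30.5, -11.5) = (0.5, -5.375, 2.375)
(p₃, q₃, r₃) = (0.5, -5.375, 2.375) − 0.25·(8, -51.5, 9.5) = (-1.5, 7.5, 0)
(p₄, q₄, r₄) = (-1.5, 7.5, 0) − 0.25·(-8, 82, -21) = (0.5, -13, 5.25)
q = -13

-13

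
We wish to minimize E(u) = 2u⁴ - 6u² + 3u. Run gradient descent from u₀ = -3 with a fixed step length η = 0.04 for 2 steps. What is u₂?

E′(u) = 8u³ - 12u + 3
u₁ = -3 − 0.04·(-177) = 4.08
u₂ = 4.08 − 0.04·497.378496 = -15.81513984

-15.81513984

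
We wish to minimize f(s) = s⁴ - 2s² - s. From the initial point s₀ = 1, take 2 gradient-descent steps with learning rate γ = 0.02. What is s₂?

1.03670336

f′(s) = 4s³ - 4s - 1
Step 1: f′(1) = -1; s₁ = 1 − 0.02·(-1) = 1.02
Step 2: f′(1.02) = -0.835168; s₂ = 1.02 − 0.02·(-0.835168) = 1.03670336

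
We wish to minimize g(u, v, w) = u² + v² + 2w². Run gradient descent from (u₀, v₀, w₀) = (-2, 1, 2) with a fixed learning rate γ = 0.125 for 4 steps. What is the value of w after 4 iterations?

∇g = (2u, 2v, 4w)
Step 1: at (-2, 1, 2), ∇g = (-4, 2, 8) → (-2, 1, 2) − 0.125·(-4, 2, 8) = (-1.5, 0.75, 1)
Step 2: at (-1.5, 0.75, 1), ∇g = (-3, 1.5, 4) → (-1.5, 0.75, 1) − 0.125·(-3, 1.5, 4) = (-1.125, 0.5625, 0.5)
Step 3: at (-1.125, 0.5625, 0.5), ∇g = (-2.25, 1.125, 2) → (-1.125, 0.5625, 0.5) − 0.125·(-2.25, 1.125, 2) = (-0.84375, 0.421875, 0.25)
Step 4: at (-0.84375, 0.421875, 0.25), ∇g = (-1.6875, 0.84375, 1) → (-0.84375, 0.421875, 0.25) − 0.125·(-1.6875, 0.84375, 1) = (-0.6328125, 0.31640625, 0.125)
w = 0.125

0.125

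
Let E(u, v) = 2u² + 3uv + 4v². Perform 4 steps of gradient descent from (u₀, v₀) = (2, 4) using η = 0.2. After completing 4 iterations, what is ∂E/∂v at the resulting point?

∇E = (4u + 3v, 3u + 8v)
(u₁, v₁) = (2, 4) − 0.2·(20, 38) = (-2, -3.6)
(u₂, v₂) = (-2, -3.6) − 0.2·(-18.8, -34.8) = (1.76, 3.36)
(u₃, v₃) = (1.76, 3.36) − 0.2·(17.12, 32.16) = (-1.664, -3.072)
(u₄, v₄) = (-1.664, -3.072) − 0.2·(-15.872, -29.568) = (1.5104, 2.8416)
∂E/∂v at (1.5104, 2.8416) = 27.264

27.264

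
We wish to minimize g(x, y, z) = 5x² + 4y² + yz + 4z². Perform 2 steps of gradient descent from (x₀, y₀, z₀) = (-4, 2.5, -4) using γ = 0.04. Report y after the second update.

1.3776

∇g = (10x, 8y + z, y + 8z)
Step 1: at (-4, 2.5, -4), ∇g = (-40, 16, -29.5) → (-4, 2.5, -4) − 0.04·(-40, 16, -29.5) = (-2.4, 1.86, -2.82)
Step 2: at (-2.4, 1.86, -2.82), ∇g = (-24, 12.06, -20.7) → (-2.4, 1.86, -2.82) − 0.04·(-24, 12.06, -20.7) = (-1.44, 1.3776, -1.992)
y = 1.3776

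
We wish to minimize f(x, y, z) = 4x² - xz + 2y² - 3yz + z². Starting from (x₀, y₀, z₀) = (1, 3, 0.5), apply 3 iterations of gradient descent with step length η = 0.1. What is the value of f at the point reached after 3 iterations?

∇f = (8x - z, 4y - 3z, -x - 3y + 2z)
(x₁, y₁, z₁) = (1, 3, 0.5) − 0.1·(7.5, 10.5, -9) = (0.25, 1.95, 1.4)
(x₂, y₂, z₂) = (0.25, 1.95, 1.4) − 0.1·(0.6, 3.6, -3.3) = (0.19, 1.59, 1.73)
(x₃, y₃, z₃) = (0.19, 1.59, 1.73) − 0.1·(-0.21, 1.17, -1.5) = (0.211, 1.473, 1.88)
f(0.211, 1.473, 1.88) = -0.652458

-0.652458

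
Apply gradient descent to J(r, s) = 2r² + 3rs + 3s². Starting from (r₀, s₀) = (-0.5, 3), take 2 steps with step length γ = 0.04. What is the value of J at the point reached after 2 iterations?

7.008768

∇J = (4r + 3s, 3r + 6s)
(r₁, s₁) = (-0.5, 3) − 0.04·(7, 16.5) = (-0.78, 2.34)
(r₂, s₂) = (-0.78, 2.34) − 0.04·(3.9, 11.7) = (-0.936, 1.872)
J(-0.936, 1.872) = 7.008768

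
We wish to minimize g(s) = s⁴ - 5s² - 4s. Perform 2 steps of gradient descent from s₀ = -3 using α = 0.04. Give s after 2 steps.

0.54848768

g′(s) = 4s³ - 10s - 4
Step 1: g′(-3) = -82; s₁ = -3 − 0.04·(-82) = 0.28
Step 2: g′(0.28) = -6.712192; s₂ = 0.28 − 0.04·(-6.712192) = 0.54848768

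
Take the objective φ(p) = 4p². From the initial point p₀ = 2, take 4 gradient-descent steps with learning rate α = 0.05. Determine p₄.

0.2592

φ′(p) = 8p
p₁ = 2 − 0.05·16 = 1.2
p₂ = 1.2 − 0.05·9.6 = 0.72
p₃ = 0.72 − 0.05·5.76 = 0.432
p₄ = 0.432 − 0.05·3.456 = 0.2592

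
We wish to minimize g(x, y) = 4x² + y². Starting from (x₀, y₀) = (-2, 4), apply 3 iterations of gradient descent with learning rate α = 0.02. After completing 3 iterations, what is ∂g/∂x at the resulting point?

∇g = (8x, 2y)
Step 1: at (-2, 4), ∇g = (-16, 8) → (-2, 4) − 0.02·(-16, 8) = (-1.68, 3.84)
Step 2: at (-1.68, 3.84), ∇g = (-13.44, 7.68) → (-1.68, 3.84) − 0.02·(-13.44, 7.68) = (-1.4112, 3.6864)
Step 3: at (-1.4112, 3.6864), ∇g = (-11.2896, 7.3728) → (-1.4112, 3.6864) − 0.02·(-11.2896, 7.3728) = (-1.185408, 3.538944)
∂g/∂x at (-1.185408, 3.538944) = -9.483264

-9.483264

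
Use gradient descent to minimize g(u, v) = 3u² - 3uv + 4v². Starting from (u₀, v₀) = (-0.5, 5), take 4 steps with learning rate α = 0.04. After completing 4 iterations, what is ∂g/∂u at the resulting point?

0.81874944

∇g = (6u - 3v, -3u + 8v)
(u₁, v₁) = (-0.5, 5) − 0.04·(-18, 41.5) = (0.22, 3.34)
(u₂, v₂) = (0.22, 3.34) − 0.04·(-8.7, 26.06) = (0.568, 2.2976)
(u₃, v₃) = (0.568, 2.2976) − 0.04·(-3.4848, 16.6768) = (0.707392, 1.630528)
(u₄, v₄) = (0.707392, 1.630528) − 0.04·(-0.647232, 10.922048) = (0.73328128, 1.19364608)
∂g/∂u at (0.73328128, 1.19364608) = 0.81874944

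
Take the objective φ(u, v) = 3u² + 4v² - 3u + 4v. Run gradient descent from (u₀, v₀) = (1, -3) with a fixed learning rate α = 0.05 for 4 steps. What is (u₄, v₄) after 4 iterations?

(0.62005, -0.824)

∇φ = (6u - 3, 8v + 4)
Step 1: at (1, -3), ∇φ = (3, -20) → (1, -3) − 0.05·(3, -20) = (0.85, -2)
Step 2: at (0.85, -2), ∇φ = (2.1, -12) → (0.85, -2) − 0.05·(2.1, -12) = (0.745, -1.4)
Step 3: at (0.745, -1.4), ∇φ = (1.47, -7.2) → (0.745, -1.4) − 0.05·(1.47, -7.2) = (0.6715, -1.04)
Step 4: at (0.6715, -1.04), ∇φ = (1.029, -4.32) → (0.6715, -1.04) − 0.05·(1.029, -4.32) = (0.62005, -0.824)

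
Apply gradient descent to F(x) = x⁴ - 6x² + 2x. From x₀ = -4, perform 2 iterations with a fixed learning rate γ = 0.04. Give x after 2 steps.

-6.00080384

F′(x) = 4x³ - 12x + 2
x₁ = -4 − 0.04·(-206) = 4.24
x₂ = 4.24 − 0.04·256.020096 = -6.00080384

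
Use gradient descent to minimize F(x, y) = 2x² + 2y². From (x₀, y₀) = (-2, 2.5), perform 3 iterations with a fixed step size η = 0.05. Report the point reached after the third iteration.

(-1.024, 1.28)

∇F = (4x, 4y)
(x₁, y₁) = (-2, 2.5) − 0.05·(-8, 10) = (-1.6, 2)
(x₂, y₂) = (-1.6, 2) − 0.05·(-6.4, 8) = (-1.28, 1.6)
(x₃, y₃) = (-1.28, 1.6) − 0.05·(-5.12, 6.4) = (-1.024, 1.28)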